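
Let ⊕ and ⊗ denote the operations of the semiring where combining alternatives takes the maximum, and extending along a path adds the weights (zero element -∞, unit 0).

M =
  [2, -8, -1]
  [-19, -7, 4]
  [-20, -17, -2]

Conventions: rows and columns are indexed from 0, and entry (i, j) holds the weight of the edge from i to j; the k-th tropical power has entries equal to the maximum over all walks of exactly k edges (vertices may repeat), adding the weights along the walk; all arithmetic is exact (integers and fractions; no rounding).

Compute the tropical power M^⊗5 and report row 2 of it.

M^⊗2:
  [4, -6, 1]
  [-16, -13, 2]
  [-18, -19, -4]
M^⊗3:
  [6, -4, 3]
  [-14, -15, 0]
  [-16, -21, -6]
M^⊗4:
  [8, -2, 5]
  [-12, -17, -2]
  [-14, -23, -8]
M^⊗5:
  [10, 0, 7]
  [-10, -19, -4]
  [-12, -22, -10]
Answer: row 2 of M^⊗5 = [-12, -22, -10]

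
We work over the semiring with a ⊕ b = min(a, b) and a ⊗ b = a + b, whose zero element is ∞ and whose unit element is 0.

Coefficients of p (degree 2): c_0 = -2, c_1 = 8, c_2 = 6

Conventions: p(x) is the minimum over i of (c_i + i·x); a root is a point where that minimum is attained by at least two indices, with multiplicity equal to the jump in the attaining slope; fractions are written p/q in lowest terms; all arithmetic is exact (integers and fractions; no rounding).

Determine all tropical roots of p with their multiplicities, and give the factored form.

hull edge (i=0, c=-2) to (i=2, c=6): slope 4, span 2
Factored form: p(x) = 6 ⊗ (x ⊕ (-4)) ⊗ (x ⊕ (-4))
Answer: roots = -4 (mult 2)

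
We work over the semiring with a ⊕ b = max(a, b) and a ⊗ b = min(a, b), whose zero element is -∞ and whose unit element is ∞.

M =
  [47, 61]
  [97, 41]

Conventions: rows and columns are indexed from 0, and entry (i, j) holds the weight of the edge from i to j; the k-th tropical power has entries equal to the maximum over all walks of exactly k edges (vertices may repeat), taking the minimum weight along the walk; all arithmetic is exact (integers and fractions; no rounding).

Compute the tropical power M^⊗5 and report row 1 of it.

M^⊗2:
  [61, 47]
  [47, 61]
M^⊗3:
  [47, 61]
  [61, 47]
M^⊗4:
  [61, 47]
  [47, 61]
M^⊗5:
  [47, 61]
  [61, 47]
Answer: row 1 of M^⊗5 = [61, 47]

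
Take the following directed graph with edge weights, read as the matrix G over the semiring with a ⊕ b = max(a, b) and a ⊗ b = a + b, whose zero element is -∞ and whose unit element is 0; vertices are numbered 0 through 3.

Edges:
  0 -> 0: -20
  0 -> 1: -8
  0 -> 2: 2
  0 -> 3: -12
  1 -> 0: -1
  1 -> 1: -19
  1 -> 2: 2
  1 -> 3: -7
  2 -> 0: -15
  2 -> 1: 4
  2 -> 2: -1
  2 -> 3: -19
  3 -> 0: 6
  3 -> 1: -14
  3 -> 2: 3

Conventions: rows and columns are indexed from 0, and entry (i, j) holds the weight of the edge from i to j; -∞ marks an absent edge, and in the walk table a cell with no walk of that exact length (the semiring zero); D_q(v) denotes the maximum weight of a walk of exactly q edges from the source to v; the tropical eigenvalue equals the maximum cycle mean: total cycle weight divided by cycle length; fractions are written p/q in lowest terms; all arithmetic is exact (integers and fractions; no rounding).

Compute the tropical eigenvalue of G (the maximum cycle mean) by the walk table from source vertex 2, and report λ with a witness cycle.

q=0: [-∞, -∞, 0, -∞]
q=1: [-15, 4, -1, -19]
q=2: [3, 3, 6, -3]
q=3: [3, 10, 5, -4]
q=4: [9, 9, 12, 3]
Optimal cycle mean attained by: cycle 1->2->1, total 2 + 4, length 2.
Answer: λ = 3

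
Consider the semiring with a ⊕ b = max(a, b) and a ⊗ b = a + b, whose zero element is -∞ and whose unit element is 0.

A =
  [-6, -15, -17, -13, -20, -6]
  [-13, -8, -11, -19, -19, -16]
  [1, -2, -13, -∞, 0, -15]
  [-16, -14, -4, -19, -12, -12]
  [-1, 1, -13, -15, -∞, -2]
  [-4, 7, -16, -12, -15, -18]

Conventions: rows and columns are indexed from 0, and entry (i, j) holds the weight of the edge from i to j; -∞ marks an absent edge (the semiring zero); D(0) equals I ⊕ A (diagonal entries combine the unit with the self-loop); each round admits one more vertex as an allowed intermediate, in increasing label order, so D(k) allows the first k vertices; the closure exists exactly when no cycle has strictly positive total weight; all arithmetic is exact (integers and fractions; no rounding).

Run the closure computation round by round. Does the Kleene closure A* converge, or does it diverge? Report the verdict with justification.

D(0):
  [0, -15, -17, -13, -20, -6]
  [-13, 0, -11, -19, -19, -16]
  [1, -2, 0, -∞, 0, -15]
  [-16, -14, -4, 0, -12, -12]
  [-1, 1, -13, -15, 0, -2]
  [-4, 7, -16, -12, -15, 0]
D(1):
  [0, -15, -17, -13, -20, -6]
  [-13, 0, -11, -19, -19, -16]
  [1, -2, 0, -12, 0, -5]
  [-16, -14, -4, 0, -12, -12]
  [-1, 1, -13, -14, 0, -2]
  [-4, 7, -16, -12, -15, 0]
D(2):
  [0, -15, -17, -13, -20, -6]
  [-13, 0, -11, -19, -19, -16]
  [1, -2, 0, -12, 0, -5]
  [-16, -14, -4, 0, -12, -12]
  [-1, 1, -10, -14, 0, -2]
  [-4, 7, -4, -12, -12, 0]
D(3):
  [0, -15, -17, -13, -17, -6]
  [-10, 0, -11, -19, -11, -16]
  [1, -2, 0, -12, 0, -5]
  [-3, -6, -4, 0, -4, -9]
  [-1, 1, -10, -14, 0, -2]
  [-3, 7, -4, -12, -4, 0]
D(4):
  [0, -15, -17, -13, -17, -6]
  [-10, 0, -11, -19, -11, -16]
  [1, -2, 0, -12, 0, -5]
  [-3, -6, -4, 0, -4, -9]
  [-1, 1, -10, -14, 0, -2]
  [-3, 7, -4, -12, -4, 0]
D(5):
  [0, -15, -17, -13, -17, -6]
  [-10, 0, -11, -19, -11, -13]
  [1, 1, 0, -12, 0, -2]
  [-3, -3, -4, 0, -4, -6]
  [-1, 1, -10, -14, 0, -2]
  [-3, 7, -4, -12, -4, 0]
D(6):
  [0, 1, -10, -13, -10, -6]
  [-10, 0, -11, -19, -11, -13]
  [1, 5, 0, -12, 0, -2]
  [-3, 1, -4, 0, -4, -6]
  [-1, 5, -6, -14, 0, -2]
  [-3, 7, -4, -12, -4, 0]
Key observation: every diagonal entry stays at the unit through all rounds, so no improving cycle exists.
Answer: CONVERGES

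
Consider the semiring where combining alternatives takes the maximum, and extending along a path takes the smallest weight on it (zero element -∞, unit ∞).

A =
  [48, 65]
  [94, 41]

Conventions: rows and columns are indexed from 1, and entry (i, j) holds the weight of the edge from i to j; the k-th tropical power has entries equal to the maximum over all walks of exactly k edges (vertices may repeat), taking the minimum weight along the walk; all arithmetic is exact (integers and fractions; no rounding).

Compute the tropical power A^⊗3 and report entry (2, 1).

A^⊗2:
  [65, 48]
  [48, 65]
A^⊗3:
  [48, 65]
  [65, 48]
Key observation: the optimum is the walk 2->1->2->1, with weight 94 min 65 min 94 = 65.
Optimal value attained by: walk 2->1->2->1.
Answer: (A^⊗3)[2][1] = 65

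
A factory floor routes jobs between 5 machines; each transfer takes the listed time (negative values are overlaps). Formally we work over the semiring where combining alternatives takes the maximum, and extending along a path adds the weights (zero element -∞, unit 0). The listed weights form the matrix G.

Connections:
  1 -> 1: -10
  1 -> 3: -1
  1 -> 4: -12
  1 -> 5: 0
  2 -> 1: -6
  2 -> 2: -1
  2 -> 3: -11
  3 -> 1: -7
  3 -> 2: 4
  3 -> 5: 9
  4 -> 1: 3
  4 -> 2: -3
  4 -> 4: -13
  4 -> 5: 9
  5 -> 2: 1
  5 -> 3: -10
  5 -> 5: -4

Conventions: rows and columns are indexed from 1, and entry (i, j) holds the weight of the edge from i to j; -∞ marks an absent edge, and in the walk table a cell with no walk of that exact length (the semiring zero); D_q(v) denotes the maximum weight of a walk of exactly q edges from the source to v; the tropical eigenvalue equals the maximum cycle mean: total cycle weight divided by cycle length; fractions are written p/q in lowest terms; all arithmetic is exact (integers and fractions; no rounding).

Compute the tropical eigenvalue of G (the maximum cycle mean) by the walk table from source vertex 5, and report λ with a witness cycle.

q=0: [-∞, -∞, -∞, -∞, 0]
q=1: [-∞, 1, -10, -∞, -4]
q=2: [-5, 0, -10, -∞, -1]
q=3: [-6, 0, -6, -17, -1]
q=4: [-6, 0, -7, -18, 3]
q=5: [-6, 4, -7, -18, 2]
Optimal cycle mean attained by: cycle 1->3->5->2->1, total (-1) + 9 + 1 + (-6), length 4.
Answer: λ = 3/4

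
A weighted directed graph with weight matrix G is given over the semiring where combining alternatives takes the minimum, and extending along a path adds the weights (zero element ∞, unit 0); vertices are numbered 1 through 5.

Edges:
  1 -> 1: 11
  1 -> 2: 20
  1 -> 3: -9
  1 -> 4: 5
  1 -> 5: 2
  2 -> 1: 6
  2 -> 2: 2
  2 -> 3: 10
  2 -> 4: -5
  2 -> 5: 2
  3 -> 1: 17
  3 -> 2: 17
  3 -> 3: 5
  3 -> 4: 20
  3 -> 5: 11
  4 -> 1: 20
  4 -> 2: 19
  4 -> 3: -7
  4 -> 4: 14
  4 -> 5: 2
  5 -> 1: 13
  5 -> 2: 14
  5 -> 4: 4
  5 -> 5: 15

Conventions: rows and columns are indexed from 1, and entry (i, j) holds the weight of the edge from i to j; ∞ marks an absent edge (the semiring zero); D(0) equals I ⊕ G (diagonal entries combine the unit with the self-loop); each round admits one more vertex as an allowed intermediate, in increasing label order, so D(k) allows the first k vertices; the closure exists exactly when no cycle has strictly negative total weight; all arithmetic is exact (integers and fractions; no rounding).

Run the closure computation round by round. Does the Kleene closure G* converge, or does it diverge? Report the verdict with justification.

D(0):
  [0, 20, -9, 5, 2]
  [6, 0, 10, -5, 2]
  [17, 17, 0, 20, 11]
  [20, 19, -7, 0, 2]
  [13, 14, ∞, 4, 0]
D(1):
  [0, 20, -9, 5, 2]
  [6, 0, -3, -5, 2]
  [17, 17, 0, 20, 11]
  [20, 19, -7, 0, 2]
  [13, 14, 4, 4, 0]
D(2):
  [0, 20, -9, 5, 2]
  [6, 0, -3, -5, 2]
  [17, 17, 0, 12, 11]
  [20, 19, -7, 0, 2]
  [13, 14, 4, 4, 0]
D(3):
  [0, 8, -9, 3, 2]
  [6, 0, -3, -5, 2]
  [17, 17, 0, 12, 11]
  [10, 10, -7, 0, 2]
  [13, 14, 4, 4, 0]
D(4):
  [0, 8, -9, 3, 2]
  [5, 0, -12, -5, -3]
  [17, 17, 0, 12, 11]
  [10, 10, -7, 0, 2]
  [13, 14, -3, 4, 0]
D(5):
  [0, 8, -9, 3, 2]
  [5, 0, -12, -5, -3]
  [17, 17, 0, 12, 11]
  [10, 10, -7, 0, 2]
  [13, 14, -3, 4, 0]
Key observation: every diagonal entry stays at the unit through all rounds, so no improving cycle exists.
Answer: CONVERGES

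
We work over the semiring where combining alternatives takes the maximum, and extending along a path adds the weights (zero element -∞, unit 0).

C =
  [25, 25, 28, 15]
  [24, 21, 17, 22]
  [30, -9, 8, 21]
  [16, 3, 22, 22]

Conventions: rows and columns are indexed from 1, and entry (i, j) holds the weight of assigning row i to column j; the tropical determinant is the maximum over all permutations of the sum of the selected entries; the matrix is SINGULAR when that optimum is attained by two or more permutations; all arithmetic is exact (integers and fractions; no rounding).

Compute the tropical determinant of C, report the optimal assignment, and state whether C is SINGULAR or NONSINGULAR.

σ = (1, 2, 3, 4): 25 + 21 + 8 + 22 = 76
σ = (1, 2, 4, 3): 25 + 21 + 21 + 22 = 89
σ = (1, 3, 2, 4): 25 + 17 + (-9) + 22 = 55
σ = (1, 3, 4, 2): 25 + 17 + 21 + 3 = 66
σ = (1, 4, 2, 3): 25 + 22 + (-9) + 22 = 60
σ = (1, 4, 3, 2): 25 + 22 + 8 + 3 = 58
σ = (2, 1, 3, 4): 25 + 24 + 8 + 22 = 79
σ = (2, 1, 4, 3): 25 + 24 + 21 + 22 = 92
σ = (2, 3, 1, 4): 25 + 17 + 30 + 22 = 94
σ = (2, 3, 4, 1): 25 + 17 + 21 + 16 = 79
σ = (2, 4, 1, 3): 25 + 22 + 30 + 22 = 99
σ = (2, 4, 3, 1): 25 + 22 + 8 + 16 = 71
σ = (3, 1, 2, 4): 28 + 24 + (-9) + 22 = 65
σ = (3, 1, 4, 2): 28 + 24 + 21 + 3 = 76
σ = (3, 2, 1, 4): 28 + 21 + 30 + 22 = 101
σ = (3, 2, 4, 1): 28 + 21 + 21 + 16 = 86
σ = (3, 4, 1, 2): 28 + 22 + 30 + 3 = 83
σ = (3, 4, 2, 1): 28 + 22 + (-9) + 16 = 57
σ = (4, 1, 2, 3): 15 + 24 + (-9) + 22 = 52
σ = (4, 1, 3, 2): 15 + 24 + 8 + 3 = 50
σ = (4, 2, 1, 3): 15 + 21 + 30 + 22 = 88
σ = (4, 2, 3, 1): 15 + 21 + 8 + 16 = 60
σ = (4, 3, 1, 2): 15 + 17 + 30 + 3 = 65
σ = (4, 3, 2, 1): 15 + 17 + (-9) + 16 = 39
Optimal value attained by: σ = (3, 2, 1, 4).
Answer: det⊕(C) = 101; verdict: NONSINGULAR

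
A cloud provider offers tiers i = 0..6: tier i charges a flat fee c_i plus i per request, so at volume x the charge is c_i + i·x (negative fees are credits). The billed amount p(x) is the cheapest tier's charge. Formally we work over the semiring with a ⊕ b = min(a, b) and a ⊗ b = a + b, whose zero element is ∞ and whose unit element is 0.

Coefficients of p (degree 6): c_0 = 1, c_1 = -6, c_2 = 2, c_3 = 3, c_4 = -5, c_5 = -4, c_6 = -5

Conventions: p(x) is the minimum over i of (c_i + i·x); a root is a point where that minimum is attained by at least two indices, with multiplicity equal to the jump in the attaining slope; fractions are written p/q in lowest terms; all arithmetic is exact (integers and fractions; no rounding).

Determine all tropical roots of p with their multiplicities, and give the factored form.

hull edge (i=0, c=1) to (i=1, c=-6): slope -7, span 1
hull edge (i=1, c=-6) to (i=6, c=-5): slope 1/5, span 5
Factored form: p(x) = -5 ⊗ (x ⊕ (-1/5)) ⊗ (x ⊕ (-1/5)) ⊗ (x ⊕ (-1/5)) ⊗ (x ⊕ (-1/5)) ⊗ (x ⊕ (-1/5)) ⊗ (x ⊕ 7)
Answer: roots = -1/5 (mult 5), 7 (mult 1)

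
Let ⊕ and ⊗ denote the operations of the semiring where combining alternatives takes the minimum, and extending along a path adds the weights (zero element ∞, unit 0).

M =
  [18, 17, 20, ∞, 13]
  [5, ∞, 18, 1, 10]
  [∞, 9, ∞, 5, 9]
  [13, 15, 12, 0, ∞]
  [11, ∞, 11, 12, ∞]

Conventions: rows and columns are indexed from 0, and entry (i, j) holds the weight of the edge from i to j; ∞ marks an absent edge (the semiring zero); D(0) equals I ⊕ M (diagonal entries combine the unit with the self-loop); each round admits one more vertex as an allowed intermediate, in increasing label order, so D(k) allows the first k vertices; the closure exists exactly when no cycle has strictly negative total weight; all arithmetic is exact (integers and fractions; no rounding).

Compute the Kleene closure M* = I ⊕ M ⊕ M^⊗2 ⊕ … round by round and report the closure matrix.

D(0):
  [0, 17, 20, ∞, 13]
  [5, 0, 18, 1, 10]
  [∞, 9, 0, 5, 9]
  [13, 15, 12, 0, ∞]
  [11, ∞, 11, 12, 0]
D(1):
  [0, 17, 20, ∞, 13]
  [5, 0, 18, 1, 10]
  [∞, 9, 0, 5, 9]
  [13, 15, 12, 0, 26]
  [11, 28, 11, 12, 0]
D(2):
  [0, 17, 20, 18, 13]
  [5, 0, 18, 1, 10]
  [14, 9, 0, 5, 9]
  [13, 15, 12, 0, 25]
  [11, 28, 11, 12, 0]
D(3):
  [0, 17, 20, 18, 13]
  [5, 0, 18, 1, 10]
  [14, 9, 0, 5, 9]
  [13, 15, 12, 0, 21]
  [11, 20, 11, 12, 0]
D(4):
  [0, 17, 20, 18, 13]
  [5, 0, 13, 1, 10]
  [14, 9, 0, 5, 9]
  [13, 15, 12, 0, 21]
  [11, 20, 11, 12, 0]
D(5):
  [0, 17, 20, 18, 13]
  [5, 0, 13, 1, 10]
  [14, 9, 0, 5, 9]
  [13, 15, 12, 0, 21]
  [11, 20, 11, 12, 0]
Answer: M* = [[0, 17, 20, 18, 13], [5, 0, 13, 1, 10], [14, 9, 0, 5, 9], [13, 15, 12, 0, 21], [11, 20, 11, 12, 0]]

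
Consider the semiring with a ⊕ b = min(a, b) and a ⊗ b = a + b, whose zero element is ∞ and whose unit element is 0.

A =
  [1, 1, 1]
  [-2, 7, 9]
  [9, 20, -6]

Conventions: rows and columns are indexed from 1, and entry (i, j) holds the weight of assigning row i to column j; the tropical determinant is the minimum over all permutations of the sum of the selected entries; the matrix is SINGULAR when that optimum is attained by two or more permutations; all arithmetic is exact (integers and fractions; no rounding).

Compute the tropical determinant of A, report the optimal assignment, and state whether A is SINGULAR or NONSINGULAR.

σ = (1, 2, 3): 1 + 7 + (-6) = 2
σ = (1, 3, 2): 1 + 9 + 20 = 30
σ = (2, 1, 3): 1 + (-2) + (-6) = -7
σ = (2, 3, 1): 1 + 9 + 9 = 19
σ = (3, 1, 2): 1 + (-2) + 20 = 19
σ = (3, 2, 1): 1 + 7 + 9 = 17
Optimal value attained by: σ = (2, 1, 3).
Answer: det⊕(A) = -7; verdict: NONSINGULAR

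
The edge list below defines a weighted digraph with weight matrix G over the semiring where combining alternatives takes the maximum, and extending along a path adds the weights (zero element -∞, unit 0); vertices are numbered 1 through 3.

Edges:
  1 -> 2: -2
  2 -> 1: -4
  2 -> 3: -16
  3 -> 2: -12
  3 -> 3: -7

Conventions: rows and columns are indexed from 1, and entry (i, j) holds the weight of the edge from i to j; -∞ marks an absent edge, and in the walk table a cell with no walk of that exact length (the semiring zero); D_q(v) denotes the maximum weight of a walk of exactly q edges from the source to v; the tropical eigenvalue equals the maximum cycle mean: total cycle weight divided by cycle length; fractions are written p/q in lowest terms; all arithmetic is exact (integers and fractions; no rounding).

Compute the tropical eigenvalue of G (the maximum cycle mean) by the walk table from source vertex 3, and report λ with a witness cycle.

q=0: [-∞, -∞, 0]
q=1: [-∞, -12, -7]
q=2: [-16, -19, -14]
q=3: [-23, -18, -21]
Optimal cycle mean attained by: cycle 1->2->1, total (-2) + (-4), length 2.
Answer: λ = -3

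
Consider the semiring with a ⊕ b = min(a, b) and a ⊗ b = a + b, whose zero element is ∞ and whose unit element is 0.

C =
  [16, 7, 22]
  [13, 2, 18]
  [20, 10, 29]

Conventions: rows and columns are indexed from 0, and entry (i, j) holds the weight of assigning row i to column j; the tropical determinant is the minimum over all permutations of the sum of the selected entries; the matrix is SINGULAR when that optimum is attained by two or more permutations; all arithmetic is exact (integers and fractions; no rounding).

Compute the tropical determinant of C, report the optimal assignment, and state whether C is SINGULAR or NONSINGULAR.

σ = (0, 1, 2): 16 + 2 + 29 = 47
σ = (0, 2, 1): 16 + 18 + 10 = 44
σ = (1, 0, 2): 7 + 13 + 29 = 49
σ = (1, 2, 0): 7 + 18 + 20 = 45
σ = (2, 0, 1): 22 + 13 + 10 = 45
σ = (2, 1, 0): 22 + 2 + 20 = 44
Optimal value attained by: σ = (0, 2, 1).
Answer: det⊕(C) = 44; verdict: SINGULAR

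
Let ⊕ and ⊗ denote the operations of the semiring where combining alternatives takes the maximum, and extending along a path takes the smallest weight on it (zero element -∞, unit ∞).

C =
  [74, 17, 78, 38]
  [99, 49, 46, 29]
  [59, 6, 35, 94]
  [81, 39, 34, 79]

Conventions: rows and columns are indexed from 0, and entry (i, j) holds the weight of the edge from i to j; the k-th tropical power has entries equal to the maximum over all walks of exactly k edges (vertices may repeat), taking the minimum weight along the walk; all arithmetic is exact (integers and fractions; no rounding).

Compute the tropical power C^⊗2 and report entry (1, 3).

C^⊗2:
  [74, 38, 74, 78]
  [74, 49, 78, 46]
  [81, 39, 59, 79]
  [79, 39, 78, 79]
Key observation: the optimum is the walk 1->2->3, with weight 46 min 94 = 46.
Optimal value attained by: walk 1->2->3.
Answer: (C^⊗2)[1][3] = 46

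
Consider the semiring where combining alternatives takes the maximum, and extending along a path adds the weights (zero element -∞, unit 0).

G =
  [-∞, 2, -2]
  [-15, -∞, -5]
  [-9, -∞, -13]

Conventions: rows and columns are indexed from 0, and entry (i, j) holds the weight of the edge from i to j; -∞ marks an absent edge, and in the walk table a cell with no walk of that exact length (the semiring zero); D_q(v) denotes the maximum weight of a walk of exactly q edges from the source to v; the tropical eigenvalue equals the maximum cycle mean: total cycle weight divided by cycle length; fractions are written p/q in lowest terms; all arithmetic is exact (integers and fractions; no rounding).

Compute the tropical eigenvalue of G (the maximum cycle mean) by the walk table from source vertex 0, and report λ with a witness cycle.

q=0: [0, -∞, -∞]
q=1: [-∞, 2, -2]
q=2: [-11, -∞, -3]
q=3: [-12, -9, -13]
Optimal cycle mean attained by: cycle 0->1->2->0, total 2 + (-5) + (-9), length 3.
Answer: λ = -4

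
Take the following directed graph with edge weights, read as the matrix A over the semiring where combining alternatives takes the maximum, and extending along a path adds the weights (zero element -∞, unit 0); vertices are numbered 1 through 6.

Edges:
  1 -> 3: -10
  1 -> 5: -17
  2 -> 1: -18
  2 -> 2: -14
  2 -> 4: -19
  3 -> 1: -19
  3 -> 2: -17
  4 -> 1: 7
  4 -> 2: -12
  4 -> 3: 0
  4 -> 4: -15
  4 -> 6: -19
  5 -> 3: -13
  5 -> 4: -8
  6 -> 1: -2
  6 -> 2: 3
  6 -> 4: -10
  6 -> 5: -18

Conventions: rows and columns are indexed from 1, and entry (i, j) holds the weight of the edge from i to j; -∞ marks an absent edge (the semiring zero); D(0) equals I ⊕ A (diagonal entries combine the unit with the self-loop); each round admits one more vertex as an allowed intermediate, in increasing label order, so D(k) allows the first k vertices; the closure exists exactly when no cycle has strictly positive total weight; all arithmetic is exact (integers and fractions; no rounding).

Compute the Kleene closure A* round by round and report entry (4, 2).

D(0):
  [0, -∞, -10, -∞, -17, -∞]
  [-18, 0, -∞, -19, -∞, -∞]
  [-19, -17, 0, -∞, -∞, -∞]
  [7, -12, 0, 0, -∞, -19]
  [-∞, -∞, -13, -8, 0, -∞]
  [-2, 3, -∞, -10, -18, 0]
D(1):
  [0, -∞, -10, -∞, -17, -∞]
  [-18, 0, -28, -19, -35, -∞]
  [-19, -17, 0, -∞, -36, -∞]
  [7, -12, 0, 0, -10, -19]
  [-∞, -∞, -13, -8, 0, -∞]
  [-2, 3, -12, -10, -18, 0]
D(2):
  [0, -∞, -10, -∞, -17, -∞]
  [-18, 0, -28, -19, -35, -∞]
  [-19, -17, 0, -36, -36, -∞]
  [7, -12, 0, 0, -10, -19]
  [-∞, -∞, -13, -8, 0, -∞]
  [-2, 3, -12, -10, -18, 0]
D(3):
  [0, -27, -10, -46, -17, -∞]
  [-18, 0, -28, -19, -35, -∞]
  [-19, -17, 0, -36, -36, -∞]
  [7, -12, 0, 0, -10, -19]
  [-32, -30, -13, -8, 0, -∞]
  [-2, 3, -12, -10, -18, 0]
D(4):
  [0, -27, -10, -46, -17, -65]
  [-12, 0, -19, -19, -29, -38]
  [-19, -17, 0, -36, -36, -55]
  [7, -12, 0, 0, -10, -19]
  [-1, -20, -8, -8, 0, -27]
  [-2, 3, -10, -10, -18, 0]
D(5):
  [0, -27, -10, -25, -17, -44]
  [-12, 0, -19, -19, -29, -38]
  [-19, -17, 0, -36, -36, -55]
  [7, -12, 0, 0, -10, -19]
  [-1, -20, -8, -8, 0, -27]
  [-2, 3, -10, -10, -18, 0]
D(6):
  [0, -27, -10, -25, -17, -44]
  [-12, 0, -19, -19, -29, -38]
  [-19, -17, 0, -36, -36, -55]
  [7, -12, 0, 0, -10, -19]
  [-1, -20, -8, -8, 0, -27]
  [-2, 3, -10, -10, -18, 0]
Answer: A*[4][2] = -12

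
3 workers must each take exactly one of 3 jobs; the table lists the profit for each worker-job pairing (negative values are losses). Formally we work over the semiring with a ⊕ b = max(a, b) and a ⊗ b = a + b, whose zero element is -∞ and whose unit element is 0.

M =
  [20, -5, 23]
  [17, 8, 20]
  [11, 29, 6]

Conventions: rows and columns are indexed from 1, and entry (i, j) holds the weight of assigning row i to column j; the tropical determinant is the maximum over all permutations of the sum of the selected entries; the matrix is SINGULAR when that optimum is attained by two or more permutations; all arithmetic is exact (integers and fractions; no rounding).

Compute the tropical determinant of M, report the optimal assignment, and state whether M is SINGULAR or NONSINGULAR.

σ = (1, 2, 3): 20 + 8 + 6 = 34
σ = (1, 3, 2): 20 + 20 + 29 = 69
σ = (2, 1, 3): (-5) + 17 + 6 = 18
σ = (2, 3, 1): (-5) + 20 + 11 = 26
σ = (3, 1, 2): 23 + 17 + 29 = 69
σ = (3, 2, 1): 23 + 8 + 11 = 42
Optimal value attained by: σ = (1, 3, 2).
Answer: det⊕(M) = 69; verdict: SINGULAR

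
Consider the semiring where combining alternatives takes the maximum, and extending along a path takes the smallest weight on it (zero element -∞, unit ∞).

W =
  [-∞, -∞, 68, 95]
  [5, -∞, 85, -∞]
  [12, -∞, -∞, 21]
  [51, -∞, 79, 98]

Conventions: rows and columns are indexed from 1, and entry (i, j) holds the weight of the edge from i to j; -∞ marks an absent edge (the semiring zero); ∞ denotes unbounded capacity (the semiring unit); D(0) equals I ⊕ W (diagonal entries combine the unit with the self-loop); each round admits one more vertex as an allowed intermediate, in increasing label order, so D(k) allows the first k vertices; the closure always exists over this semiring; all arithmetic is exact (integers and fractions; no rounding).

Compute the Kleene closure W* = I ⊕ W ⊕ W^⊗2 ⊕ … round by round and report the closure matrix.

D(0):
  [∞, -∞, 68, 95]
  [5, ∞, 85, -∞]
  [12, -∞, ∞, 21]
  [51, -∞, 79, ∞]
D(1):
  [∞, -∞, 68, 95]
  [5, ∞, 85, 5]
  [12, -∞, ∞, 21]
  [51, -∞, 79, ∞]
D(2):
  [∞, -∞, 68, 95]
  [5, ∞, 85, 5]
  [12, -∞, ∞, 21]
  [51, -∞, 79, ∞]
D(3):
  [∞, -∞, 68, 95]
  [12, ∞, 85, 21]
  [12, -∞, ∞, 21]
  [51, -∞, 79, ∞]
D(4):
  [∞, -∞, 79, 95]
  [21, ∞, 85, 21]
  [21, -∞, ∞, 21]
  [51, -∞, 79, ∞]
Answer: W* = [[∞, -∞, 79, 95], [21, ∞, 85, 21], [21, -∞, ∞, 21], [51, -∞, 79, ∞]]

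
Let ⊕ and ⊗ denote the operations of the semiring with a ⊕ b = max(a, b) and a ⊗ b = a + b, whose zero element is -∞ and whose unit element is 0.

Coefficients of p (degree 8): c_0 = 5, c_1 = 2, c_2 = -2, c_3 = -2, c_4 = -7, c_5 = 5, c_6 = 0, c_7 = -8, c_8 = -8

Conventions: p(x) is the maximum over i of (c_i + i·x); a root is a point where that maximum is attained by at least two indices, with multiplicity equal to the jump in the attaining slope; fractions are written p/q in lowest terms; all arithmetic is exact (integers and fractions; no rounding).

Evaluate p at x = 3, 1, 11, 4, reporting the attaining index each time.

p(3) = max(5+0·3=5, 2+1·3=5, -2+2·3=4, -2+3·3=7, -7+4·3=5, 5+5·3=20, 0+6·3=18, -8+7·3=13, -8+8·3=16) = 20 (attained by i=5)
p(1) = max(5+0·1=5, 2+1·1=3, -2+2·1=0, -2+3·1=1, -7+4·1=-3, 5+5·1=10, 0+6·1=6, -8+7·1=-1, -8+8·1=0) = 10 (attained by i=5)
p(11) = max(5+0·11=5, 2+1·11=13, -2+2·11=20, -2+3·11=31, -7+4·11=37, 5+5·11=60, 0+6·11=66, -8+7·11=69, -8+8·11=80) = 80 (attained by i=8)
p(4) = max(5+0·4=5, 2+1·4=6, -2+2·4=6, -2+3·4=10, -7+4·4=9, 5+5·4=25, 0+6·4=24, -8+7·4=20, -8+8·4=24) = 25 (attained by i=5)
Answer: p(3) = 20; p(1) = 10; p(11) = 80; p(4) = 25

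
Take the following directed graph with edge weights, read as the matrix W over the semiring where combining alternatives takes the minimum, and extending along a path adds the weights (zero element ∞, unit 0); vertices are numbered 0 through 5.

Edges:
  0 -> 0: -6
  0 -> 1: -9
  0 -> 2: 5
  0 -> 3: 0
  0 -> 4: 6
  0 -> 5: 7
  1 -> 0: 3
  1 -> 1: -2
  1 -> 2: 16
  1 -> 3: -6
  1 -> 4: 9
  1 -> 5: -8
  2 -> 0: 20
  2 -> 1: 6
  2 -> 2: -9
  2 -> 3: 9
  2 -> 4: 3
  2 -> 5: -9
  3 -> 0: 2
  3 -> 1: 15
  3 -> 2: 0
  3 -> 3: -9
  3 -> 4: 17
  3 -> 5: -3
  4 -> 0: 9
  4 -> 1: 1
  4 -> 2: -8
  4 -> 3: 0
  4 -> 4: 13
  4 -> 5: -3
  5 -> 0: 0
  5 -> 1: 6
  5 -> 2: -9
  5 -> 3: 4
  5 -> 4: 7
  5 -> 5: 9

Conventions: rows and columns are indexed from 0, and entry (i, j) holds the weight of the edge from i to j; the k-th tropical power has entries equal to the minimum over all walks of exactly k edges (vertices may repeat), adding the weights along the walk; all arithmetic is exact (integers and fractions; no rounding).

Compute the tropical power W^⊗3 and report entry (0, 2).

W^⊗2:
  [-12, -15, -4, -15, 0, -17]
  [-8, -6, -17, -15, -1, -10]
  [-9, -3, -18, -5, -6, -18]
  [-7, -7, -12, -18, 3, -12]
  [-3, -2, -17, -9, -5, -17]
  [-6, -9, -18, -5, -6, -18]
W^⊗3:
  [-18, -21, -26, -24, -10, -23]
  [-14, -17, -26, -24, -14, -26]
  [-18, -18, -27, -14, -15, -27]
  [-16, -16, -21, -27, -9, -21]
  [-17, -12, -26, -18, -14, -26]
  [-18, -15, -27, -15, -15, -27]
Key observation: the optimum is the walk 0->1->5->2, with weight (-9) + (-8) + (-9) = -26.
Optimal value attained by: walk 0->1->5->2.
Answer: (W^⊗3)[0][2] = -26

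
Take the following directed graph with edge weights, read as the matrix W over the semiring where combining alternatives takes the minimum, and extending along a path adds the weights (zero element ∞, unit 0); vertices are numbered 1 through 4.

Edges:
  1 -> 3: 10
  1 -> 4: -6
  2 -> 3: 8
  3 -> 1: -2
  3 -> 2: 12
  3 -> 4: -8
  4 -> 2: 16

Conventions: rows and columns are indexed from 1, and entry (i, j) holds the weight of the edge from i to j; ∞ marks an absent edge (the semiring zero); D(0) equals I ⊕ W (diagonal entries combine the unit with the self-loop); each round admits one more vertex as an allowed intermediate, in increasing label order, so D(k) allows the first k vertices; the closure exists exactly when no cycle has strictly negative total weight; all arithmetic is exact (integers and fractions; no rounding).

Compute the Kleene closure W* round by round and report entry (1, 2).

D(0):
  [0, ∞, 10, -6]
  [∞, 0, 8, ∞]
  [-2, 12, 0, -8]
  [∞, 16, ∞, 0]
D(1):
  [0, ∞, 10, -6]
  [∞, 0, 8, ∞]
  [-2, 12, 0, -8]
  [∞, 16, ∞, 0]
D(2):
  [0, ∞, 10, -6]
  [∞, 0, 8, ∞]
  [-2, 12, 0, -8]
  [∞, 16, 24, 0]
D(3):
  [0, 22, 10, -6]
  [6, 0, 8, 0]
  [-2, 12, 0, -8]
  [22, 16, 24, 0]
D(4):
  [0, 10, 10, -6]
  [6, 0, 8, 0]
  [-2, 8, 0, -8]
  [22, 16, 24, 0]
Answer: W*[1][2] = 10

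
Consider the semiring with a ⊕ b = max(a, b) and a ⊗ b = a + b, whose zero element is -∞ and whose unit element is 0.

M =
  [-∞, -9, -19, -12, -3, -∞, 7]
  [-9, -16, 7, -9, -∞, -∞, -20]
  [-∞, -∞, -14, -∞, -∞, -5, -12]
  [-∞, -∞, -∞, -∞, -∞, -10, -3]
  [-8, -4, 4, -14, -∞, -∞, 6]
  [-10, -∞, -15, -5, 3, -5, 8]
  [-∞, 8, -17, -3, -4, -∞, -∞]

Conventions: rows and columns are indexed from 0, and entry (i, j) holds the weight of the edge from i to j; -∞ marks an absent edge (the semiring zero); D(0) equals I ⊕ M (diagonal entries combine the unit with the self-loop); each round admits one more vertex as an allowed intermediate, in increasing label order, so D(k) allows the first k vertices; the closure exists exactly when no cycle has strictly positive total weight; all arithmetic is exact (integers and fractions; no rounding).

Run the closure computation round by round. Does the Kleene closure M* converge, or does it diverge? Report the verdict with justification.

D(0):
  [0, -9, -19, -12, -3, -∞, 7]
  [-9, 0, 7, -9, -∞, -∞, -20]
  [-∞, -∞, 0, -∞, -∞, -5, -12]
  [-∞, -∞, -∞, 0, -∞, -10, -3]
  [-8, -4, 4, -14, 0, -∞, 6]
  [-10, -∞, -15, -5, 3, 0, 8]
  [-∞, 8, -17, -3, -4, -∞, 0]
D(1):
  [0, -9, -19, -12, -3, -∞, 7]
  [-9, 0, 7, -9, -12, -∞, -2]
  [-∞, -∞, 0, -∞, -∞, -5, -12]
  [-∞, -∞, -∞, 0, -∞, -10, -3]
  [-8, -4, 4, -14, 0, -∞, 6]
  [-10, -19, -15, -5, 3, 0, 8]
  [-∞, 8, -17, -3, -4, -∞, 0]
Detection: at round 2, diagonal entry (6, 6) turns strictly positive.
Key observation: the cycle 6->1->0->6 has total weight 8 + (-9) + 7, which is strictly positive.
Answer: DIVERGES — positive cycle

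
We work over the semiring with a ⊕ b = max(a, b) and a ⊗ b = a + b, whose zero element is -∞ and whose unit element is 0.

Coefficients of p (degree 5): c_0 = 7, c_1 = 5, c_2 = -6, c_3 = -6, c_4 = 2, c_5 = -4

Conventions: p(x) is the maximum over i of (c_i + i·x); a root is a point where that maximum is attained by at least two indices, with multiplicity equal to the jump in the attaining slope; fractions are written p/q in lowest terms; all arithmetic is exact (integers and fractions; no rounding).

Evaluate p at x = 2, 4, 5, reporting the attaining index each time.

p(2) = max(7+0·2=7, 5+1·2=7, -6+2·2=-2, -6+3·2=0, 2+4·2=10, -4+5·2=6) = 10 (attained by i=4)
p(4) = max(7+0·4=7, 5+1·4=9, -6+2·4=2, -6+3·4=6, 2+4·4=18, -4+5·4=16) = 18 (attained by i=4)
p(5) = max(7+0·5=7, 5+1·5=10, -6+2·5=4, -6+3·5=9, 2+4·5=22, -4+5·5=21) = 22 (attained by i=4)
Answer: p(2) = 10; p(4) = 18; p(5) = 22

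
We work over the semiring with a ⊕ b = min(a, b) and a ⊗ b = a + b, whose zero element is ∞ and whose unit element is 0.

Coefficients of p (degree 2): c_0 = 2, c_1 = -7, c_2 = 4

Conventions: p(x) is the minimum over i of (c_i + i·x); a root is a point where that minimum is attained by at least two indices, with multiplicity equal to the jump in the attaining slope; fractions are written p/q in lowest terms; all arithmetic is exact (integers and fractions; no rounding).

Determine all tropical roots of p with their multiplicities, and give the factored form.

hull edge (i=0, c=2) to (i=1, c=-7): slope -9, span 1
hull edge (i=1, c=-7) to (i=2, c=4): slope 11, span 1
Factored form: p(x) = 4 ⊗ (x ⊕ (-11)) ⊗ (x ⊕ 9)
Answer: roots = -11 (mult 1), 9 (mult 1)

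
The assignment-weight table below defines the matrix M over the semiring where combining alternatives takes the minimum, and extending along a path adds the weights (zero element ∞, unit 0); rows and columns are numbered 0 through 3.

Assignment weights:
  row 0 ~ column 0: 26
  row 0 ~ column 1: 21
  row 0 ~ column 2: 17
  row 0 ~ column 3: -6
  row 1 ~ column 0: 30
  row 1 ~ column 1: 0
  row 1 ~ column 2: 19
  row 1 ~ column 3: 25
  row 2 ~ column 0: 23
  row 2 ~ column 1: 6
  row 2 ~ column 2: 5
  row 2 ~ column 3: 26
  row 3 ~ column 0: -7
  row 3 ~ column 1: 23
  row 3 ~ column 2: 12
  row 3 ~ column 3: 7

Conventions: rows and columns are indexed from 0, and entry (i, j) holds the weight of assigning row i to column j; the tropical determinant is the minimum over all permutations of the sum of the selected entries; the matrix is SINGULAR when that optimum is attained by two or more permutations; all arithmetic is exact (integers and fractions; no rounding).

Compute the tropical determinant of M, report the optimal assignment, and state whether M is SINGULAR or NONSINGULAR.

σ = (0, 1, 2, 3): 26 + 0 + 5 + 7 = 38
σ = (0, 1, 3, 2): 26 + 0 + 26 + 12 = 64
σ = (0, 2, 1, 3): 26 + 19 + 6 + 7 = 58
σ = (0, 2, 3, 1): 26 + 19 + 26 + 23 = 94
σ = (0, 3, 1, 2): 26 + 25 + 6 + 12 = 69
σ = (0, 3, 2, 1): 26 + 25 + 5 + 23 = 79
σ = (1, 0, 2, 3): 21 + 30 + 5 + 7 = 63
σ = (1, 0, 3, 2): 21 + 30 + 26 + 12 = 89
σ = (1, 2, 0, 3): 21 + 19 + 23 + 7 = 70
σ = (1, 2, 3, 0): 21 + 19 + 26 + (-7) = 59
σ = (1, 3, 0, 2): 21 + 25 + 23 + 12 = 81
σ = (1, 3, 2, 0): 21 + 25 + 5 + (-7) = 44
σ = (2, 0, 1, 3): 17 + 30 + 6 + 7 = 60
σ = (2, 0, 3, 1): 17 + 30 + 26 + 23 = 96
σ = (2, 1, 0, 3): 17 + 0 + 23 + 7 = 47
σ = (2, 1, 3, 0): 17 + 0 + 26 + (-7) = 36
σ = (2, 3, 0, 1): 17 + 25 + 23 + 23 = 88
σ = (2, 3, 1, 0): 17 + 25 + 6 + (-7) = 41
σ = (3, 0, 1, 2): (-6) + 30 + 6 + 12 = 42
σ = (3, 0, 2, 1): (-6) + 30 + 5 + 23 = 52
σ = (3, 1, 0, 2): (-6) + 0 + 23 + 12 = 29
σ = (3, 1, 2, 0): (-6) + 0 + 5 + (-7) = -8
σ = (3, 2, 0, 1): (-6) + 19 + 23 + 23 = 59
σ = (3, 2, 1, 0): (-6) + 19 + 6 + (-7) = 12
Optimal value attained by: σ = (3, 1, 2, 0).
Answer: det⊕(M) = -8; verdict: NONSINGULAR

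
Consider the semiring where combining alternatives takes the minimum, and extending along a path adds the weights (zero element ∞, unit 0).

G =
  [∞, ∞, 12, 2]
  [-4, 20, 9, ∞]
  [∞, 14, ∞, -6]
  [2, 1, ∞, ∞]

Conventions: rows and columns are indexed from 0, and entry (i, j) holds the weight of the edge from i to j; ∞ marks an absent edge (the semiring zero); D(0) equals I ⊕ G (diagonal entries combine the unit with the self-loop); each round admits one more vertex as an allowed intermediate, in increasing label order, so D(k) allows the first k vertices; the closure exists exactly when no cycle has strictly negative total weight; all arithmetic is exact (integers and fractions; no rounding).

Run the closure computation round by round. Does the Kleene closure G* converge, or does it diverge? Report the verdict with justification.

D(0):
  [0, ∞, 12, 2]
  [-4, 0, 9, ∞]
  [∞, 14, 0, -6]
  [2, 1, ∞, 0]
D(1):
  [0, ∞, 12, 2]
  [-4, 0, 8, -2]
  [∞, 14, 0, -6]
  [2, 1, 14, 0]
Detection: at round 2, diagonal entry (3, 3) turns strictly negative.
Key observation: the cycle 3->1->0->3 has total weight 1 + (-4) + 2, which is strictly negative.
Answer: DIVERGES — negative cycle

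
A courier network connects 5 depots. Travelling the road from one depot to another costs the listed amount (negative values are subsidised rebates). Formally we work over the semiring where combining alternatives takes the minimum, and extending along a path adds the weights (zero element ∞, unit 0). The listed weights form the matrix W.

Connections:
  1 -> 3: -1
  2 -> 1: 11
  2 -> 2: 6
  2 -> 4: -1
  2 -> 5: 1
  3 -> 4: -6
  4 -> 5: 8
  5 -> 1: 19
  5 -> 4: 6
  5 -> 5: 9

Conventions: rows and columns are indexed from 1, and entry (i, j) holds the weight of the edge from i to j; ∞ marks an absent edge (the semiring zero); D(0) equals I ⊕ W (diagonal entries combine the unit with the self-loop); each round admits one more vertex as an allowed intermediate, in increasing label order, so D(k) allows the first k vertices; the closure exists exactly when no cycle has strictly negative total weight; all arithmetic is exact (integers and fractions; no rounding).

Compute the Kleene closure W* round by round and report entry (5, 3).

D(0):
  [0, ∞, -1, ∞, ∞]
  [11, 0, ∞, -1, 1]
  [∞, ∞, 0, -6, ∞]
  [∞, ∞, ∞, 0, 8]
  [19, ∞, ∞, 6, 0]
D(1):
  [0, ∞, -1, ∞, ∞]
  [11, 0, 10, -1, 1]
  [∞, ∞, 0, -6, ∞]
  [∞, ∞, ∞, 0, 8]
  [19, ∞, 18, 6, 0]
D(2):
  [0, ∞, -1, ∞, ∞]
  [11, 0, 10, -1, 1]
  [∞, ∞, 0, -6, ∞]
  [∞, ∞, ∞, 0, 8]
  [19, ∞, 18, 6, 0]
D(3):
  [0, ∞, -1, -7, ∞]
  [11, 0, 10, -1, 1]
  [∞, ∞, 0, -6, ∞]
  [∞, ∞, ∞, 0, 8]
  [19, ∞, 18, 6, 0]
D(4):
  [0, ∞, -1, -7, 1]
  [11, 0, 10, -1, 1]
  [∞, ∞, 0, -6, 2]
  [∞, ∞, ∞, 0, 8]
  [19, ∞, 18, 6, 0]
D(5):
  [0, ∞, -1, -7, 1]
  [11, 0, 10, -1, 1]
  [21, ∞, 0, -6, 2]
  [27, ∞, 26, 0, 8]
  [19, ∞, 18, 6, 0]
Answer: W*[5][3] = 18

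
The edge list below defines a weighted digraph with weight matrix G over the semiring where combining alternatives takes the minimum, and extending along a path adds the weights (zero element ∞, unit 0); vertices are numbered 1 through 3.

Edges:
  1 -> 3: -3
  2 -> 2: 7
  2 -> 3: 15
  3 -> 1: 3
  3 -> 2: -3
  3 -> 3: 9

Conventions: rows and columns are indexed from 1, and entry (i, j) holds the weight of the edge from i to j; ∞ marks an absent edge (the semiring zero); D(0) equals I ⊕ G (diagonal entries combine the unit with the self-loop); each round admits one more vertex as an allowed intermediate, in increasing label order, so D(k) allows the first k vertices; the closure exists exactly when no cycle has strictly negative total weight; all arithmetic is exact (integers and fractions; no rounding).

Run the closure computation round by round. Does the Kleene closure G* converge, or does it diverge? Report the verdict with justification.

D(0):
  [0, ∞, -3]
  [∞, 0, 15]
  [3, -3, 0]
D(1):
  [0, ∞, -3]
  [∞, 0, 15]
  [3, -3, 0]
D(2):
  [0, ∞, -3]
  [∞, 0, 15]
  [3, -3, 0]
D(3):
  [0, -6, -3]
  [18, 0, 15]
  [3, -3, 0]
Key observation: every diagonal entry stays at the unit through all rounds, so no improving cycle exists.
Answer: CONVERGES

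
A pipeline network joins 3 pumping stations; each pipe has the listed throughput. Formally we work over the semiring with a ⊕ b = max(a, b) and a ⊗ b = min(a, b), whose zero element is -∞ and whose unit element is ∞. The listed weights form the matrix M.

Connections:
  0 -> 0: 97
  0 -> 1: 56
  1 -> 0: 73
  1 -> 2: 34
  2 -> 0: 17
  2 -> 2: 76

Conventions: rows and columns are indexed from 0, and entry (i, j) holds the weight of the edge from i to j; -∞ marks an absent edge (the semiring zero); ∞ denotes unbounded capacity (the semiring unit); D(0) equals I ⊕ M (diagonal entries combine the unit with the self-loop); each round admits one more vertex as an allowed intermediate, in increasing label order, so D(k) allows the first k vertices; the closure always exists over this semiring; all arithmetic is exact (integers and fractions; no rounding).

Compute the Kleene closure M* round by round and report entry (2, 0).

D(0):
  [∞, 56, -∞]
  [73, ∞, 34]
  [17, -∞, ∞]
D(1):
  [∞, 56, -∞]
  [73, ∞, 34]
  [17, 17, ∞]
D(2):
  [∞, 56, 34]
  [73, ∞, 34]
  [17, 17, ∞]
D(3):
  [∞, 56, 34]
  [73, ∞, 34]
  [17, 17, ∞]
Answer: M*[2][0] = 17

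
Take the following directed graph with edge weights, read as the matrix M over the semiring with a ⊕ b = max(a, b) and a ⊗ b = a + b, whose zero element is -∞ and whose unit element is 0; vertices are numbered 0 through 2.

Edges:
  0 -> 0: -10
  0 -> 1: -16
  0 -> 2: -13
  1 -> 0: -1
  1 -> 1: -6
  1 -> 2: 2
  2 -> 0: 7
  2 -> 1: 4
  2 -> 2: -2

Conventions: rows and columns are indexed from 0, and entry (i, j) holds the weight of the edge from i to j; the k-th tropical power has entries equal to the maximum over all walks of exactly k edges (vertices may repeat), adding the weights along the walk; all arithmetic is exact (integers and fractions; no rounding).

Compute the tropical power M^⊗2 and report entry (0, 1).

M^⊗2:
  [-6, -9, -14]
  [9, 6, 0]
  [5, 2, 6]
Key observation: the optimum is the walk 0->2->1, with weight (-13) + 4 = -9.
Optimal value attained by: walk 0->2->1.
Answer: (M^⊗2)[0][1] = -9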